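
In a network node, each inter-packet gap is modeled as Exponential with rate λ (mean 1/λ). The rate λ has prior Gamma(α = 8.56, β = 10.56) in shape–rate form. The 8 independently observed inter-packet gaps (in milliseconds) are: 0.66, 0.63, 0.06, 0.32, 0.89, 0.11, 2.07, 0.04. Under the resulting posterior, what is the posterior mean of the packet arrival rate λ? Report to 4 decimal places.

1.0795

With a Gamma(shape α, rate β) prior on the exponential rate λ, the posterior after n observations with total T = Σxᵢ is Gamma(α+n, β+T).
Sum of observations T = 4.78 milliseconds; n = 8.
Posterior: Gamma(8.56+8, 10.56+4.78) = Gamma(16.56, 15.34).
Posterior mean of λ = α/β = 16.56/15.34 = 1.0795.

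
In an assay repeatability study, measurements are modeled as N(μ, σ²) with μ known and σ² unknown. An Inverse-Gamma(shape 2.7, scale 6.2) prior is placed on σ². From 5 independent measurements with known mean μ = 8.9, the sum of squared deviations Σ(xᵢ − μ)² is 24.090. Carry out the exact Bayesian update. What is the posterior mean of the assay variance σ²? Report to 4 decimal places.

With known mean μ and an Inverse-Gamma(α, β) prior on σ², the Normal likelihood is conjugate: posterior is Inv-Gamma(α + n/2, β + Σ(xᵢ−μ)²/2).
Posterior: Inv-Gamma(2.7 + 5/2, 6.2 + 24.090/2) = Inv-Gamma(5.20, 18.2450).
E[σ²|data] = β/(α−1) = 18.2450/4.20 = 4.3440.

4.3440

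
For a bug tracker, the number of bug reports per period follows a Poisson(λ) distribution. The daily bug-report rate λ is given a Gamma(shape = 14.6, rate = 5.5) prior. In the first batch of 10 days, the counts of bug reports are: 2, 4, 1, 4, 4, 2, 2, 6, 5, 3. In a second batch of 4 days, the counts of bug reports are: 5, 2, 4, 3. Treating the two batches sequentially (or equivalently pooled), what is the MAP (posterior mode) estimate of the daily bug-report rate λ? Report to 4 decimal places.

With a Gamma(shape α, rate β) prior, the Poisson likelihood is conjugate: the posterior is Gamma(α + ΣXᵢ, β + n).
Batch 1: sum of counts S = 33 over n = 10 days.
After batch 1: Gamma(α+S, β+n) = Gamma(14.6+33, 5.5+10) = Gamma(47.6, 15.5).
Batch 2: sum of counts S = 14 over n = 4 days.
After batch 2: Gamma(α+S, β+n) = Gamma(47.6+14, 15.5+4) = Gamma(61.6, 19.5).
Mode of Gamma(α,β) for α≥1 is (α−1)/β = 60.6/19.5 = 3.1077.

3.1077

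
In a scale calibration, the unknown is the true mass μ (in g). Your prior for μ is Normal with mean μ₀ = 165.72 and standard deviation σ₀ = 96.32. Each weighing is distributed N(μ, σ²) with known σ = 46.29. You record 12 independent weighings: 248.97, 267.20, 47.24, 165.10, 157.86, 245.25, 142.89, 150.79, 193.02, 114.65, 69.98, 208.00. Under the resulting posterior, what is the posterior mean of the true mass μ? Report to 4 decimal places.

167.5441

For Normal data with known variance σ², a Normal(μ₀, σ₀²) prior on μ is conjugate. Posterior precision = 1/σ₀² + n/σ²; posterior mean is the precision-weighted average of μ₀ and x̄.
Σxᵢ = 248.97 + 267.20 + 47.24 + 165.10 + 157.86 + 245.25 + 142.89 + 150.79 + 193.02 + 114.65 + 69.98 + 208.00 = 2010.95, so n·x̄ = 2010.95.
σ₀² = 96.32² = 9277.5424, σ² = 46.29² = 2142.7641; σ² + n·σ₀² = 2142.7641 + 12·9277.5424 = 113473.2729.
Posterior mean = (μ₀/σ₀² + n·x̄/σ²)/(1/σ₀² + n/σ²) = (σ²·μ₀ + σ₀²·n·x̄)/(σ² + n·σ₀²) = (2142.7641·165.72 + 9277.5424·2010.95)/113473.2729 = 19011772.755932/113473.2729 = 167.5441.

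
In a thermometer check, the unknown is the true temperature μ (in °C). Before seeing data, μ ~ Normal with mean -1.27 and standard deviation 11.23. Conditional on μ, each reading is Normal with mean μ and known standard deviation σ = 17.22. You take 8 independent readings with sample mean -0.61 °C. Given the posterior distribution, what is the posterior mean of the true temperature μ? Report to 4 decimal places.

For Normal data with known variance σ², a Normal(μ₀, σ₀²) prior on μ is conjugate. Posterior precision = 1/σ₀² + n/σ²; posterior mean is the precision-weighted average of μ₀ and x̄.
n·x̄ = 8·(-0.61) = -4.88.
σ₀² = 11.23² = 126.1129, σ² = 17.22² = 296.5284; σ² + n·σ₀² = 296.5284 + 8·126.1129 = 1305.4316.
Posterior mean = (μ₀/σ₀² + n·x̄/σ²)/(1/σ₀² + n/σ²) = (σ²·μ₀ + σ₀²·n·x̄)/(σ² + n·σ₀²) = (296.5284·(-1.27) + 126.1129·(-4.88))/1305.4316 = -992.02202/1305.4316 = -0.7599.

-0.7599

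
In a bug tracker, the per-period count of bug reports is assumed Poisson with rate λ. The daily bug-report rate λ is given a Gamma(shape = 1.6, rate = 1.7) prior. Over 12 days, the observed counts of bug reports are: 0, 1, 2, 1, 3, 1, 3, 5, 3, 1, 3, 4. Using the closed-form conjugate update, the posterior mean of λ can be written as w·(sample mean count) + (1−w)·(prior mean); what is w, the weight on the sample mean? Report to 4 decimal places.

With a Gamma(shape α, rate β) prior, the Poisson likelihood is conjugate: the posterior is Gamma(α + ΣXᵢ, β + n).
Posterior mean = (α₀+S)/(β₀+n) = [n/(β₀+n)]·(S/n) + [β₀/(β₀+n)]·(α₀/β₀), so only n and β₀ enter the weight.
Weight on data w = n/(β₀+n) = 12/(1.7+12) = 12/13.7 = 0.8759.

0.8759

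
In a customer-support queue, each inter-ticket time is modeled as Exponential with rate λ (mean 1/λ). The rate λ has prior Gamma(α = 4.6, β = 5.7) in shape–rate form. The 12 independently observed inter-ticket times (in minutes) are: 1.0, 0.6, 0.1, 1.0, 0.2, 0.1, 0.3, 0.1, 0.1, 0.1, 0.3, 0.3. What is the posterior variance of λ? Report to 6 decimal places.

With a Gamma(shape α, rate β) prior on the exponential rate λ, the posterior after n observations with total T = Σxᵢ is Gamma(α+n, β+T).
Sum of observations T = 4.2 minutes; n = 12.
Posterior: Gamma(4.6+12, 5.7+4.2) = Gamma(16.6, 9.9).
Var = α/β² = 0.169370.

0.169370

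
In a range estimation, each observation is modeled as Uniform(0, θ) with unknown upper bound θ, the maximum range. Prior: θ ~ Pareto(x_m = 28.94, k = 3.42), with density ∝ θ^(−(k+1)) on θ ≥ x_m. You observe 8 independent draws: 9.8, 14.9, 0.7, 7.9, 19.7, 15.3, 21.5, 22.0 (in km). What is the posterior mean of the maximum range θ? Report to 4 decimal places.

A Pareto(scale x_m, shape k) prior on the upper bound θ of Uniform(0, θ) is conjugate: posterior is Pareto(max(x_m, max xᵢ), k + n).
Sample maximum = 22.0; prior scale x_m = 28.94 → posterior scale = max = 28.94.
Posterior shape = 3.42 + 8 = 11.42.
E[θ|data] = k·x_m/(k−1) = 11.42·28.94/10.42 = 31.7174.

31.7174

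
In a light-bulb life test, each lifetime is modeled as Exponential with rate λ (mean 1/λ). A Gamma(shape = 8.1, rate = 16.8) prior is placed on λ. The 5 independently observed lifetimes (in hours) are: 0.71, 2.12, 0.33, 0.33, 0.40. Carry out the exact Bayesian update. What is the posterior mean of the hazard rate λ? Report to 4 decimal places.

0.6332

With a Gamma(shape α, rate β) prior on the exponential rate λ, the posterior after n observations with total T = Σxᵢ is Gamma(α+n, β+T).
Sum of observations T = 3.89 hours; n = 5.
Posterior: Gamma(8.1+5, 16.8+3.89) = Gamma(13.1, 20.69).
Posterior mean of λ = α/β = 13.1/20.69 = 0.6332.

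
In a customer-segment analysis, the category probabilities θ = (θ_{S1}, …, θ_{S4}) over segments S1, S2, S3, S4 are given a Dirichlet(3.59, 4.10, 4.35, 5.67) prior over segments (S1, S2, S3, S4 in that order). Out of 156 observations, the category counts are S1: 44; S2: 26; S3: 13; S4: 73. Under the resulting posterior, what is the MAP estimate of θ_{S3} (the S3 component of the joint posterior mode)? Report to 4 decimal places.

0.0963

The Dirichlet prior is conjugate to the Multinomial likelihood: each posterior αⱼ = prior αⱼ + observed count nⱼ.
Posterior concentration: (47.59, 30.10, 17.35, 78.67), total = 173.71.
Joint mode component: (α_{S3}−1)/(Σα−K) = 16.35/169.71 = 0.0963.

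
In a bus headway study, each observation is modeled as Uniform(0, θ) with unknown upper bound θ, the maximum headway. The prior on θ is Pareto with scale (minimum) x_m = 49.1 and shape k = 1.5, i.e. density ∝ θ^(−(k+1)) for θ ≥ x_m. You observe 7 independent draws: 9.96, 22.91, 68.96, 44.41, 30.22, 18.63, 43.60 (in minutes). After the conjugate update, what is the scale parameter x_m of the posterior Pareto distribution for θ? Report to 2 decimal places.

68.96

A Pareto(scale x_m, shape k) prior on the upper bound θ of Uniform(0, θ) is conjugate: posterior is Pareto(max(x_m, max xᵢ), k + n).
Sample maximum = 68.96; prior scale x_m = 49.1 → posterior scale = max = 68.96.
Posterior shape = 1.5 + 7 = 8.5.
Posterior scale x_m = 68.96.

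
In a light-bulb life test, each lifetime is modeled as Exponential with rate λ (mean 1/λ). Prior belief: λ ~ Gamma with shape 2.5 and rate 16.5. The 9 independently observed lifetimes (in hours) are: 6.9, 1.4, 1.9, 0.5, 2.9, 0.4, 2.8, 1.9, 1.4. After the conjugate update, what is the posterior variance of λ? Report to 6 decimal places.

0.008585

With a Gamma(shape α, rate β) prior on the exponential rate λ, the posterior after n observations with total T = Σxᵢ is Gamma(α+n, β+T).
Sum of observations T = 20.1 hours; n = 9.
Posterior: Gamma(2.5+9, 16.5+20.1) = Gamma(11.5, 36.6).
Var = α/β² = 0.008585.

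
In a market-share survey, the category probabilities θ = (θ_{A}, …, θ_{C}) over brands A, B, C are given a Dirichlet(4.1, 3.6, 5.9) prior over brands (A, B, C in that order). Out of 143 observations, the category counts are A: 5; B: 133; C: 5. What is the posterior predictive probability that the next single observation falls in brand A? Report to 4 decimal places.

0.0581

The Dirichlet prior is conjugate to the Multinomial likelihood: each posterior αⱼ = prior αⱼ + observed count nⱼ.
Posterior concentration: (9.1, 136.6, 10.9), total = 156.6.
P(next = A | data) = α_{A}/Σα = 0.0581.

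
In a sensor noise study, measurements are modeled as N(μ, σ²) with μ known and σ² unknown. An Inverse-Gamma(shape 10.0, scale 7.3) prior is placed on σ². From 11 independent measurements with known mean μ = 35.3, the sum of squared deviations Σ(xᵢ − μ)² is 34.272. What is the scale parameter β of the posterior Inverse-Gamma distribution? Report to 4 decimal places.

With known mean μ and an Inverse-Gamma(α, β) prior on σ², the Normal likelihood is conjugate: posterior is Inv-Gamma(α + n/2, β + Σ(xᵢ−μ)²/2).
Posterior: Inv-Gamma(10.0 + 11/2, 7.3 + 34.272/2) = Inv-Gamma(15.50, 24.4360).
Posterior β = 24.4360.

24.4360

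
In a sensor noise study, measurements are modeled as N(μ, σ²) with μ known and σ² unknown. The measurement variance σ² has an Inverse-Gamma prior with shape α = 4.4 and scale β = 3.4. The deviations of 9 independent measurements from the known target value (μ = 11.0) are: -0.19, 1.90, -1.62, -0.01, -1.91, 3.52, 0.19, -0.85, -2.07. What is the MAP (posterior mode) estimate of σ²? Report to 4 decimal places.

With known mean μ and an Inverse-Gamma(α, β) prior on σ², the Normal likelihood is conjugate: posterior is Inv-Gamma(α + n/2, β + Σ(xᵢ−μ)²/2).
Σ(xᵢ−μ)² = (-0.19)² + (1.90)² + (-1.62)² + (-0.01)² + (-1.91)² + (3.52)² + (0.19)² + (-0.85)² + (-2.07)² = 27.3526.
Posterior: Inv-Gamma(4.4 + 9/2, 3.4 + 27.3526/2) = Inv-Gamma(8.90, 17.07630).
Mode = β/(α+1) = 17.07630/9.90 = 1.7249.

1.7249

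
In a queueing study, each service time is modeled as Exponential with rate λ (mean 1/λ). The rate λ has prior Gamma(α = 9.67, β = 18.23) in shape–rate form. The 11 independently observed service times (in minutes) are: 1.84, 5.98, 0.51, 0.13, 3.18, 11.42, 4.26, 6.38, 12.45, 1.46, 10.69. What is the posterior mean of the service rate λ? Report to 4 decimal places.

0.2701

With a Gamma(shape α, rate β) prior on the exponential rate λ, the posterior after n observations with total T = Σxᵢ is Gamma(α+n, β+T).
Sum of observations T = 58.30 minutes; n = 11.
Posterior: Gamma(9.67+11, 18.23+58.30) = Gamma(20.67, 76.53).
Posterior mean of λ = α/β = 20.67/76.53 = 0.2701.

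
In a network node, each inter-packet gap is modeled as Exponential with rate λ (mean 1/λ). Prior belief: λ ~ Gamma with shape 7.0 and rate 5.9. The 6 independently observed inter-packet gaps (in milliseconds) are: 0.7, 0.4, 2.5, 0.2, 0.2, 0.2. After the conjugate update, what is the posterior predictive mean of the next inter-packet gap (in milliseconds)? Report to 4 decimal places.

0.8417

With a Gamma(shape α, rate β) prior on the exponential rate λ, the posterior after n observations with total T = Σxᵢ is Gamma(α+n, β+T).
Sum of observations T = 4.2 milliseconds; n = 6.
Posterior: Gamma(7.0+6, 5.9+4.2) = Gamma(13.0, 10.1).
The predictive distribution for the next observation is Lomax; its mean is β/(α−1) = 10.1/12.0 = 0.8417.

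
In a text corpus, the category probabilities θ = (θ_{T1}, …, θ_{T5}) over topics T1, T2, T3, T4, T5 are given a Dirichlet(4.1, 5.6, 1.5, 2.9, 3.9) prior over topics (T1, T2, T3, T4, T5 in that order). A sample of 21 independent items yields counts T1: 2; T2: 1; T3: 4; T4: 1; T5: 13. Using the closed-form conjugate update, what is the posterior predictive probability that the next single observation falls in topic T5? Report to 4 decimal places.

The Dirichlet prior is conjugate to the Multinomial likelihood: each posterior αⱼ = prior αⱼ + observed count nⱼ.
Posterior concentration: (6.1, 6.6, 5.5, 3.9, 16.9), total = 39.0.
P(next = T5 | data) = α_{T5}/Σα = 0.4333.

0.4333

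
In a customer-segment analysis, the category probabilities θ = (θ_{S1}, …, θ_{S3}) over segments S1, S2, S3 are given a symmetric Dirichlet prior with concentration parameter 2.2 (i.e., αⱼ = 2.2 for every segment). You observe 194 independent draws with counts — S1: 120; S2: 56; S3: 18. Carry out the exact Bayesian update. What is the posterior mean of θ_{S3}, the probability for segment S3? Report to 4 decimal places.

0.1007

The Dirichlet prior is conjugate to the Multinomial likelihood: each posterior αⱼ = prior αⱼ + observed count nⱼ.
Posterior concentration: (122.2, 58.2, 20.2), total = 200.6.
E[θ_{S3}|data] = α_{S3}/Σα = 20.2/200.6 = 0.1007.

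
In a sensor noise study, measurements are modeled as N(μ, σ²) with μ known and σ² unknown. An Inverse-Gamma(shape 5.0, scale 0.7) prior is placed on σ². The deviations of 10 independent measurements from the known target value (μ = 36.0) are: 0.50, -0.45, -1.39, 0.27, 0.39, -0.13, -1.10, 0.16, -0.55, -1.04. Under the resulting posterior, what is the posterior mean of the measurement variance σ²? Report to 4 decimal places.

0.3692

With known mean μ and an Inverse-Gamma(α, β) prior on σ², the Normal likelihood is conjugate: posterior is Inv-Gamma(α + n/2, β + Σ(xᵢ−μ)²/2).
Σ(xᵢ−μ)² = (0.50)² + (-0.45)² + (-1.39)² + (0.27)² + (0.39)² + (-0.13)² + (-1.10)² + (0.16)² + (-0.55)² + (-1.04)² = 5.2462.
Posterior: Inv-Gamma(5.0 + 10/2, 0.7 + 5.2462/2) = Inv-Gamma(10.00, 3.32310).
E[σ²|data] = β/(α−1) = 3.32310/9.00 = 0.3692.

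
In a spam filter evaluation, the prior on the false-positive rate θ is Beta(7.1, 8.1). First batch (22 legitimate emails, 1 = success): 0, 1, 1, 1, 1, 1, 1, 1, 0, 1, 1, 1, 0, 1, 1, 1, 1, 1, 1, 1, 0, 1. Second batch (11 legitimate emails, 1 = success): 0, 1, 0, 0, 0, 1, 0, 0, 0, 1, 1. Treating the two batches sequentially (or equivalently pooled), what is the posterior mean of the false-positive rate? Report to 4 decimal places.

0.6037

The Beta prior is conjugate to a Binomial/Bernoulli likelihood; the update adds successes to α and failures to β.
After batch 1: Beta(7.1+18, 8.1+4) = Beta(25.1, 12.1).
After batch 2: Beta(25.1+4, 12.1+7) = Beta(29.1, 19.1).
Posterior mean = α/(α+β) = 29.1/48.2 = 0.6037.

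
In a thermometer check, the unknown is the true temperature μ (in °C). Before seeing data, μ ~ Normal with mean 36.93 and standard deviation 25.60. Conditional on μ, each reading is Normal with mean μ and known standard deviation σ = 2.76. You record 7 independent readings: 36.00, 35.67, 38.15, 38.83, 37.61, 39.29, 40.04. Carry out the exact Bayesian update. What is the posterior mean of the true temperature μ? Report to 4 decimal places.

37.9398

For Normal data with known variance σ², a Normal(μ₀, σ₀²) prior on μ is conjugate. Posterior precision = 1/σ₀² + n/σ²; posterior mean is the precision-weighted average of μ₀ and x̄.
Σxᵢ = 36.00 + 35.67 + 38.15 + 38.83 + 37.61 + 39.29 + 40.04 = 265.59, so n·x̄ = 265.59.
σ₀² = 25.60² = 655.36, σ² = 2.76² = 7.6176; σ² + n·σ₀² = 7.6176 + 7·655.36 = 4595.1376.
Posterior mean = (μ₀/σ₀² + n·x̄/σ²)/(1/σ₀² + n/σ²) = (σ²·μ₀ + σ₀²·n·x̄)/(σ² + n·σ₀²) = (7.6176·36.93 + 655.36·265.59)/4595.1376 = 174338.380368/4595.1376 = 37.9398.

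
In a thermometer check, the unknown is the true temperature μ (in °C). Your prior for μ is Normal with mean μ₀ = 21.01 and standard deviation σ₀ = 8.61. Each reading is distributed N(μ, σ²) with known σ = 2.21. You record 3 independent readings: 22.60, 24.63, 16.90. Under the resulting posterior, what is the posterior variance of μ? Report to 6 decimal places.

For Normal data with known variance σ², a Normal(μ₀, σ₀²) prior on μ is conjugate. Posterior precision = 1/σ₀² + n/σ²; posterior mean is the precision-weighted average of μ₀ and x̄.
σ₀² = 8.61² = 74.1321, σ² = 2.21² = 4.8841; σ² + n·σ₀² = 4.8841 + 3·74.1321 = 227.2804.
Posterior precision = 1/σ₀² + n/σ² = 1/74.1321 + 3/4.8841 = (σ² + n·σ₀²)/(σ₀²σ²) = 227.2804/(74.1321·4.8841); posterior variance σₙ² = σ₀²σ²/(σ² + n·σ₀²) = 74.1321·4.8841/227.2804 = 1.593048.

1.593048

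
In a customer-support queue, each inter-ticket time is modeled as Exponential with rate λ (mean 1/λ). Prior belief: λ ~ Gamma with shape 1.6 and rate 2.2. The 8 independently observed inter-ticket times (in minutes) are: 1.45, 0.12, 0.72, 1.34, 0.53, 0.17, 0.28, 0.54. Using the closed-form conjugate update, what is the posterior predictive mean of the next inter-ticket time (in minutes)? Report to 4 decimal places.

0.8547

With a Gamma(shape α, rate β) prior on the exponential rate λ, the posterior after n observations with total T = Σxᵢ is Gamma(α+n, β+T).
Sum of observations T = 5.15 minutes; n = 8.
Posterior: Gamma(1.6+8, 2.2+5.15) = Gamma(9.6, 7.35).
The predictive distribution for the next observation is Lomax; its mean is β/(α−1) = 7.35/8.6 = 0.8547.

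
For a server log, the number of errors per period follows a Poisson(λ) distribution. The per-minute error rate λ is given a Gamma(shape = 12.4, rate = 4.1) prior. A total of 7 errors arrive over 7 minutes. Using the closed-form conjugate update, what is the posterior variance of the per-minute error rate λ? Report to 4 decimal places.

With a Gamma(shape α, rate β) prior, the Poisson likelihood is conjugate: the posterior is Gamma(α + ΣXᵢ, β + n).
Posterior: Gamma(α+S, β+n) = Gamma(12.4+7, 4.1+7) = Gamma(19.4, 11.1).
Var = α/β² = 19.4/11.1² = 0.1575.

0.1575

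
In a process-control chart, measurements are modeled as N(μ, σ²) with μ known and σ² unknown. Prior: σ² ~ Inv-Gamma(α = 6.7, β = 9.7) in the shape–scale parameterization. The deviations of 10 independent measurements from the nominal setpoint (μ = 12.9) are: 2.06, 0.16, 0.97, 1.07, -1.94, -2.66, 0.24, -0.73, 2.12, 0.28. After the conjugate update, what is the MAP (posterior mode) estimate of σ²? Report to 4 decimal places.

1.6440

With known mean μ and an Inverse-Gamma(α, β) prior on σ², the Normal likelihood is conjugate: posterior is Inv-Gamma(α + n/2, β + Σ(xᵢ−μ)²/2).
Σ(xᵢ−μ)² = (2.06)² + (0.16)² + (0.97)² + (1.07)² + (-1.94)² + (-2.66)² + (0.24)² + (-0.73)² + (2.12)² + (0.28)² = 22.3575.
Posterior: Inv-Gamma(6.7 + 10/2, 9.7 + 22.3575/2) = Inv-Gamma(11.70, 20.87875).
Mode = β/(α+1) = 20.87875/12.70 = 1.6440.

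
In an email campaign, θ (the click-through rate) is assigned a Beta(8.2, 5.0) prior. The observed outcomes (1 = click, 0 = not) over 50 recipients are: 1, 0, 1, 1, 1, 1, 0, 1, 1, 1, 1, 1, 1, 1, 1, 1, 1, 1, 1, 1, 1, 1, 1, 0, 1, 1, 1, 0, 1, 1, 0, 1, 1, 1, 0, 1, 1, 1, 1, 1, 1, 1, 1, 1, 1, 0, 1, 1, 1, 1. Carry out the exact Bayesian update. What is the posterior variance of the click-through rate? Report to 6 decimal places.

The Beta prior is conjugate to a Binomial/Bernoulli likelihood; the update adds successes to α and failures to β.
Posterior: Beta(α+k, β+n−k) = Beta(8.2+43, 5.0+7) = Beta(51.2, 12.0).
Var = αβ/((α+β)²(α+β+1)) = 51.2·12.0/(63.2²·64.2) = 0.002396.

0.002396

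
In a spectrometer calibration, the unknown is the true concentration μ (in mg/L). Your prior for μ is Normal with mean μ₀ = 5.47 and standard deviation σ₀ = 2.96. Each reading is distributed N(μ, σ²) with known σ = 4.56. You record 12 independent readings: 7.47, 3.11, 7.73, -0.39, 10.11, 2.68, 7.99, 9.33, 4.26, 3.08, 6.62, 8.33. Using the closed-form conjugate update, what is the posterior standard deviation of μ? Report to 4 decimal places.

For Normal data with known variance σ², a Normal(μ₀, σ₀²) prior on μ is conjugate. Posterior precision = 1/σ₀² + n/σ²; posterior mean is the precision-weighted average of μ₀ and x̄.
σ₀² = 2.96² = 8.7616, σ² = 4.56² = 20.7936; σ² + n·σ₀² = 20.7936 + 12·8.7616 = 125.9328.
Posterior precision = 1/σ₀² + n/σ² = 1/8.7616 + 12/20.7936 = (σ² + n·σ₀²)/(σ₀²σ²) = 125.9328/(8.7616·20.7936); posterior variance σₙ² = σ₀²σ²/(σ² + n·σ₀²) = 8.7616·20.7936/125.9328 = 1.446686.
Posterior SD = √σₙ² = √(8.7616·20.7936/125.9328) = 1.2028.

1.2028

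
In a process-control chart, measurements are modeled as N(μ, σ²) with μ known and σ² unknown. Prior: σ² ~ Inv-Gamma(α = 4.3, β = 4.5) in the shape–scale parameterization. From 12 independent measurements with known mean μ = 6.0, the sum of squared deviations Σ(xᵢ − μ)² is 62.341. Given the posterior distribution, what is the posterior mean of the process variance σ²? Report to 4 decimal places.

With known mean μ and an Inverse-Gamma(α, β) prior on σ², the Normal likelihood is conjugate: posterior is Inv-Gamma(α + n/2, β + Σ(xᵢ−μ)²/2).
Posterior: Inv-Gamma(4.3 + 12/2, 4.5 + 62.341/2) = Inv-Gamma(10.30, 35.6705).
E[σ²|data] = β/(α−1) = 35.6705/9.30 = 3.8355.

3.8355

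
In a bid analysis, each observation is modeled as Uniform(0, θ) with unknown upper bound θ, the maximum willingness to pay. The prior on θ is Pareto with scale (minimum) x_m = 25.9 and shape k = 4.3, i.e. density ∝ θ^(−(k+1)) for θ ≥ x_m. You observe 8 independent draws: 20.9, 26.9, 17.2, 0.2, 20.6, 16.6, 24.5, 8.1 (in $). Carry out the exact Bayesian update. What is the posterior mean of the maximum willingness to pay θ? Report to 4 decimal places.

29.2805

A Pareto(scale x_m, shape k) prior on the upper bound θ of Uniform(0, θ) is conjugate: posterior is Pareto(max(x_m, max xᵢ), k + n).
Sample maximum = 26.9; prior scale x_m = 25.9 → posterior scale = max = 26.9.
Posterior shape = 4.3 + 8 = 12.3.
E[θ|data] = k·x_m/(k−1) = 12.3·26.9/11.3 = 29.2805.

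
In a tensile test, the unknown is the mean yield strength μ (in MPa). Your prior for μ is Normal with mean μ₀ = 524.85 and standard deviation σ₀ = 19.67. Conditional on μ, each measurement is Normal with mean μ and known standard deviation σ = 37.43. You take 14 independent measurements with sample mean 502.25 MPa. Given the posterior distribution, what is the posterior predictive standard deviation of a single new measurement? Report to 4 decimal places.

For Normal data with known variance σ², a Normal(μ₀, σ₀²) prior on μ is conjugate. Posterior precision = 1/σ₀² + n/σ²; posterior mean is the precision-weighted average of μ₀ and x̄.
σ₀² = 19.67² = 386.9089, σ² = 37.43² = 1401.0049; σ² + n·σ₀² = 1401.0049 + 14·386.9089 = 6817.7295.
Posterior precision = 1/σ₀² + n/σ² = 1/386.9089 + 14/1401.0049 = (σ² + n·σ₀²)/(σ₀²σ²) = 6817.7295/(386.9089·1401.0049); posterior variance σₙ² = σ₀²σ²/(σ² + n·σ₀²) = 386.9089·1401.0049/6817.7295 = 79.507593.
Predictive variance for one new observation = σₙ² + σ² = 386.9089·1401.0049/6817.7295 + 1401.0049 = σ²·(σ₀² + 6817.7295)/6817.7295 = 1401.0049·7204.6384/6817.7295 = 1480.512493; SD = √(1401.0049·7204.6384/6817.7295) = 38.4774.

38.4774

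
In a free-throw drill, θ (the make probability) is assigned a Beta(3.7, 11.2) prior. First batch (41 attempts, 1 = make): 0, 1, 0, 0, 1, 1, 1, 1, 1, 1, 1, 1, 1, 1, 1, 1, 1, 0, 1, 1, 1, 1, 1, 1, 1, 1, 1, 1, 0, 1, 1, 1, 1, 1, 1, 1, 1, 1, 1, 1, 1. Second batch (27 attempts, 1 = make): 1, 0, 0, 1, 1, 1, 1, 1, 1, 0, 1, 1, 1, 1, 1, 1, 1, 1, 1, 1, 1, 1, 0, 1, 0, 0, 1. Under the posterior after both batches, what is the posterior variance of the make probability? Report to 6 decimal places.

0.002337

The Beta prior is conjugate to a Binomial/Bernoulli likelihood; the update adds successes to α and failures to β.
After batch 1: Beta(3.7+36, 11.2+5) = Beta(39.7, 16.2).
After batch 2: Beta(39.7+21, 16.2+6) = Beta(60.7, 22.2).
Var = αβ/((α+β)²(α+β+1)) = 60.7·22.2/(82.9²·83.9) = 0.002337.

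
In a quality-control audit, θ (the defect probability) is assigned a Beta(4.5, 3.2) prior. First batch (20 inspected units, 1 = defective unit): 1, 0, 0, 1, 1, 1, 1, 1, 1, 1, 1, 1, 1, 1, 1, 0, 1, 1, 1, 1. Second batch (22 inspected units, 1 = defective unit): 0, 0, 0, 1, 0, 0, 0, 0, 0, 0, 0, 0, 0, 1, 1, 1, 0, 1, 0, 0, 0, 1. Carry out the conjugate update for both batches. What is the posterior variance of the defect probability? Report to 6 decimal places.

The Beta prior is conjugate to a Binomial/Bernoulli likelihood; the update adds successes to α and failures to β.
After batch 1: Beta(4.5+17, 3.2+3) = Beta(21.5, 6.2).
After batch 2: Beta(21.5+6, 6.2+16) = Beta(27.5, 22.2).
Var = αβ/((α+β)²(α+β+1)) = 27.5·22.2/(49.7²·50.7) = 0.004875.

0.004875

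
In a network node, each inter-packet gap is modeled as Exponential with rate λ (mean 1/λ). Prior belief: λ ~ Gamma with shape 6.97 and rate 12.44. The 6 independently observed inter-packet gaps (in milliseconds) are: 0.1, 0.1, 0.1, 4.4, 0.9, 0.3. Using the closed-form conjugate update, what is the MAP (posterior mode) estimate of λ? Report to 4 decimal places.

With a Gamma(shape α, rate β) prior on the exponential rate λ, the posterior after n observations with total T = Σxᵢ is Gamma(α+n, β+T).
Sum of observations T = 5.9 milliseconds; n = 6.
Posterior: Gamma(6.97+6, 12.44+5.9) = Gamma(12.97, 18.34).
Mode = (α−1)/β = 0.6527.

0.6527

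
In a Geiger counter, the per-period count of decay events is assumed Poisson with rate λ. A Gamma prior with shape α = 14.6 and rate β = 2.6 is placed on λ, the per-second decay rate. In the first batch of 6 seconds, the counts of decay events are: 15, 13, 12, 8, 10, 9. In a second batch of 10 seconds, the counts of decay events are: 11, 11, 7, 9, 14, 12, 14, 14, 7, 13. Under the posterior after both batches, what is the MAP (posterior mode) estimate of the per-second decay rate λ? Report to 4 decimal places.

10.3548

With a Gamma(shape α, rate β) prior, the Poisson likelihood is conjugate: the posterior is Gamma(α + ΣXᵢ, β + n).
Batch 1: sum of counts S = 67 over n = 6 seconds.
After batch 1: Gamma(α+S, β+n) = Gamma(14.6+67, 2.6+6) = Gamma(81.6, 8.6).
Batch 2: sum of counts S = 112 over n = 10 seconds.
After batch 2: Gamma(α+S, β+n) = Gamma(81.6+112, 8.6+10) = Gamma(193.6, 18.6).
Mode of Gamma(α,β) for α≥1 is (α−1)/β = 192.6/18.6 = 10.3548.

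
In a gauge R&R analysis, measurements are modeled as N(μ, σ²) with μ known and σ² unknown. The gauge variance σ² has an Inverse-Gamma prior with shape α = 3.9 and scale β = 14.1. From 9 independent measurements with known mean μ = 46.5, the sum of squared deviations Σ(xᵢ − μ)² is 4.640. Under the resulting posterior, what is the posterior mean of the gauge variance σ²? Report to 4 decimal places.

With known mean μ and an Inverse-Gamma(α, β) prior on σ², the Normal likelihood is conjugate: posterior is Inv-Gamma(α + n/2, β + Σ(xᵢ−μ)²/2).
Posterior: Inv-Gamma(3.9 + 9/2, 14.1 + 4.640/2) = Inv-Gamma(8.40, 16.4200).
E[σ²|data] = β/(α−1) = 16.4200/7.40 = 2.2189.

2.2189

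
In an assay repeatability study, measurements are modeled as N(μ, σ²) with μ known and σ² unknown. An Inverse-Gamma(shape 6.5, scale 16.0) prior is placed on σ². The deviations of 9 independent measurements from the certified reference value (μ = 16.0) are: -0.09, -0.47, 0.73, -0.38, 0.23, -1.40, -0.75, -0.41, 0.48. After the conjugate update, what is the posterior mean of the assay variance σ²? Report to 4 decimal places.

With known mean μ and an Inverse-Gamma(α, β) prior on σ², the Normal likelihood is conjugate: posterior is Inv-Gamma(α + n/2, β + Σ(xᵢ−μ)²/2).
Σ(xᵢ−μ)² = (-0.09)² + (-0.47)² + (0.73)² + (-0.38)² + (0.23)² + (-1.40)² + (-0.75)² + (-0.41)² + (0.48)² = 3.8802.
Posterior: Inv-Gamma(6.5 + 9/2, 16.0 + 3.8802/2) = Inv-Gamma(11.00, 17.94010).
E[σ²|data] = β/(α−1) = 17.94010/10.00 = 1.7940.

1.7940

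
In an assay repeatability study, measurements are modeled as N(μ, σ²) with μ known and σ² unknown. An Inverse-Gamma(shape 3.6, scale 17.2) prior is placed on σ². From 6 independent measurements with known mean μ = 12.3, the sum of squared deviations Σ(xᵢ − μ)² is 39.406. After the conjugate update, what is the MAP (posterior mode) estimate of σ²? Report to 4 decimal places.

With known mean μ and an Inverse-Gamma(α, β) prior on σ², the Normal likelihood is conjugate: posterior is Inv-Gamma(α + n/2, β + Σ(xᵢ−μ)²/2).
Posterior: Inv-Gamma(3.6 + 6/2, 17.2 + 39.406/2) = Inv-Gamma(6.60, 36.9030).
Mode = β/(α+1) = 36.9030/7.60 = 4.8557.

4.8557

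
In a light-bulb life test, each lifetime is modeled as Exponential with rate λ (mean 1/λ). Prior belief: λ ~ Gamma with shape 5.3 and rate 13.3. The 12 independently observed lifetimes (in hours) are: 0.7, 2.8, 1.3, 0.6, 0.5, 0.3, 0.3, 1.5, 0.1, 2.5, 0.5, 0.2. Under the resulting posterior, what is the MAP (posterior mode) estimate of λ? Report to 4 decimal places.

With a Gamma(shape α, rate β) prior on the exponential rate λ, the posterior after n observations with total T = Σxᵢ is Gamma(α+n, β+T).
Sum of observations T = 11.3 hours; n = 12.
Posterior: Gamma(5.3+12, 13.3+11.3) = Gamma(17.3, 24.6).
Mode = (α−1)/β = 0.6626.

0.6626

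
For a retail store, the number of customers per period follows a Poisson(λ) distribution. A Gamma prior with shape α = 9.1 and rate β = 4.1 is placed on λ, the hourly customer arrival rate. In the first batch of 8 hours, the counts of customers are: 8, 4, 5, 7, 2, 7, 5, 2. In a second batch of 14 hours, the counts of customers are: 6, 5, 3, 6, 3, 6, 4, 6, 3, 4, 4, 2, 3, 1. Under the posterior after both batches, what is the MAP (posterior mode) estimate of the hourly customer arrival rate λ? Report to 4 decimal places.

With a Gamma(shape α, rate β) prior, the Poisson likelihood is conjugate: the posterior is Gamma(α + ΣXᵢ, β + n).
Batch 1: sum of counts S = 40 over n = 8 hours.
After batch 1: Gamma(α+S, β+n) = Gamma(9.1+40, 4.1+8) = Gamma(49.1, 12.1).
Batch 2: sum of counts S = 56 over n = 14 hours.
After batch 2: Gamma(α+S, β+n) = Gamma(49.1+56, 12.1+14) = Gamma(105.1, 26.1).
Mode of Gamma(α,β) for α≥1 is (α−1)/β = 104.1/26.1 = 3.9885.

3.9885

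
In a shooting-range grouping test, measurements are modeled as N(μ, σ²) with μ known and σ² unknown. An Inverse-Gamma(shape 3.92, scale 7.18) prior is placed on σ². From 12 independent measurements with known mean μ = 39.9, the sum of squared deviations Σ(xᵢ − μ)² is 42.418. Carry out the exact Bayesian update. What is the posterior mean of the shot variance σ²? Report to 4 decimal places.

With known mean μ and an Inverse-Gamma(α, β) prior on σ², the Normal likelihood is conjugate: posterior is Inv-Gamma(α + n/2, β + Σ(xᵢ−μ)²/2).
Posterior: Inv-Gamma(3.92 + 12/2, 7.18 + 42.418/2) = Inv-Gamma(9.92, 28.3890).
E[σ²|data] = β/(α−1) = 28.3890/8.92 = 3.1826.

3.1826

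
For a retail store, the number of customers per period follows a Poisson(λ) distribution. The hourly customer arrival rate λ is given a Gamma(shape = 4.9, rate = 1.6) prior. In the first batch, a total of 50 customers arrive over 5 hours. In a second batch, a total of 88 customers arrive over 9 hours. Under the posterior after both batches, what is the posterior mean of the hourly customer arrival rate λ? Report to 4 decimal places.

9.1603

With a Gamma(shape α, rate β) prior, the Poisson likelihood is conjugate: the posterior is Gamma(α + ΣXᵢ, β + n).
After batch 1: Gamma(α+S, β+n) = Gamma(4.9+50, 1.6+5) = Gamma(54.9, 6.6).
After batch 2: Gamma(α+S, β+n) = Gamma(54.9+88, 6.6+9) = Gamma(142.9, 15.6).
Posterior mean = α/β = 142.9/15.6 = 9.1603.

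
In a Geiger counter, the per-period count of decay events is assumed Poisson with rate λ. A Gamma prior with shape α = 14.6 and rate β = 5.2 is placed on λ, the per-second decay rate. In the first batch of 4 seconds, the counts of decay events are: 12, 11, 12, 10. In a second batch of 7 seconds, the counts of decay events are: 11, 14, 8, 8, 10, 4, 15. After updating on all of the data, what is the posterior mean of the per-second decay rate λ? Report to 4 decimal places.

8.0000

With a Gamma(shape α, rate β) prior, the Poisson likelihood is conjugate: the posterior is Gamma(α + ΣXᵢ, β + n).
Batch 1: sum of counts S = 45 over n = 4 seconds.
After batch 1: Gamma(α+S, β+n) = Gamma(14.6+45, 5.2+4) = Gamma(59.6, 9.2).
Batch 2: sum of counts S = 70 over n = 7 seconds.
After batch 2: Gamma(α+S, β+n) = Gamma(59.6+70, 9.2+7) = Gamma(129.6, 16.2).
Posterior mean = α/β = 129.6/16.2 = 8.0000.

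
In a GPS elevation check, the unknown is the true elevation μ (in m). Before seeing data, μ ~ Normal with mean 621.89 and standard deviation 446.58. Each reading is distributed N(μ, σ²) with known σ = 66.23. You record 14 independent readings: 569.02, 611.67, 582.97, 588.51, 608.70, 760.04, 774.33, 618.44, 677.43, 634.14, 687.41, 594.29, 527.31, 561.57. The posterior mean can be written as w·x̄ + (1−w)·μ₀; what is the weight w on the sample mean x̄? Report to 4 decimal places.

For Normal data with known variance σ², a Normal(μ₀, σ₀²) prior on μ is conjugate. Posterior precision = 1/σ₀² + n/σ²; posterior mean is the precision-weighted average of μ₀ and x̄.
σ₀² = 446.58² = 199433.6964, σ² = 66.23² = 4386.4129. Prior precision 1/σ₀² = 1/199433.6964; data precision n/σ² = 14/4386.4129.
w = (n/σ²)/(1/σ₀² + n/σ²) = n·σ₀²/(σ² + n·σ₀²) = 14·199433.6964/(4386.4129 + 14·199433.6964) = 2792071.7496/2796458.1625 = 0.9984.

0.9984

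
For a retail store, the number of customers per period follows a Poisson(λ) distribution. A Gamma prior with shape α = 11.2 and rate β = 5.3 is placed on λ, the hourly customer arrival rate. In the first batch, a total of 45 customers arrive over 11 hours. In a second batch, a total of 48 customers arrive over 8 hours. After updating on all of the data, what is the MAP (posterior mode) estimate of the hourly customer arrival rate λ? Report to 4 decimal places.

With a Gamma(shape α, rate β) prior, the Poisson likelihood is conjugate: the posterior is Gamma(α + ΣXᵢ, β + n).
After batch 1: Gamma(α+S, β+n) = Gamma(11.2+45, 5.3+11) = Gamma(56.2, 16.3).
After batch 2: Gamma(α+S, β+n) = Gamma(56.2+48, 16.3+8) = Gamma(104.2, 24.3).
Mode of Gamma(α,β) for α≥1 is (α−1)/β = 103.2/24.3 = 4.2469.

4.2469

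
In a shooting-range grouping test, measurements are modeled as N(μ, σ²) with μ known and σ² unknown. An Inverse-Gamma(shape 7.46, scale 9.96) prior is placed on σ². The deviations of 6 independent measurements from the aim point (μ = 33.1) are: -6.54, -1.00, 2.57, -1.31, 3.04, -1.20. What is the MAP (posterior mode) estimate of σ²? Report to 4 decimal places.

With known mean μ and an Inverse-Gamma(α, β) prior on σ², the Normal likelihood is conjugate: posterior is Inv-Gamma(α + n/2, β + Σ(xᵢ−μ)²/2).
Σ(xᵢ−μ)² = (-6.54)² + (-1.00)² + (2.57)² + (-1.31)² + (3.04)² + (-1.20)² = 62.7742.
Posterior: Inv-Gamma(7.46 + 6/2, 9.96 + 62.7742/2) = Inv-Gamma(10.46, 41.34710).
Mode = β/(α+1) = 41.34710/11.46 = 3.6079.

3.6079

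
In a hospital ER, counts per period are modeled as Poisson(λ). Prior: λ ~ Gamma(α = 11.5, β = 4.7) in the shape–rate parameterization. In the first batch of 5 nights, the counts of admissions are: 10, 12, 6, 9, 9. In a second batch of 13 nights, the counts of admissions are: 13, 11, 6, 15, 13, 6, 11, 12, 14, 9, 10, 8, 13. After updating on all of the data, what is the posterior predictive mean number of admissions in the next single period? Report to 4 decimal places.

8.7445

With a Gamma(shape α, rate β) prior, the Poisson likelihood is conjugate: the posterior is Gamma(α + ΣXᵢ, β + n).
Batch 1: sum of counts S = 46 over n = 5 nights.
After batch 1: Gamma(α+S, β+n) = Gamma(11.5+46, 4.7+5) = Gamma(57.5, 9.7).
Batch 2: sum of counts S = 141 over n = 13 nights.
After batch 2: Gamma(α+S, β+n) = Gamma(57.5+141, 9.7+13) = Gamma(198.5, 22.7).
The predictive distribution for one future period is NegBinom with mean α/β = 8.7445.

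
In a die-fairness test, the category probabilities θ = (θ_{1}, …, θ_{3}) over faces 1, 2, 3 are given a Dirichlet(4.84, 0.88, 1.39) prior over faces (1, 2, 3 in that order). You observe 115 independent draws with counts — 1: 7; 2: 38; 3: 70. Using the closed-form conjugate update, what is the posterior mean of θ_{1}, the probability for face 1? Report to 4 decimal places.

0.0970

The Dirichlet prior is conjugate to the Multinomial likelihood: each posterior αⱼ = prior αⱼ + observed count nⱼ.
Posterior concentration: (11.84, 38.88, 71.39), total = 122.11.
E[θ_{1}|data] = α_{1}/Σα = 11.84/122.11 = 0.0970.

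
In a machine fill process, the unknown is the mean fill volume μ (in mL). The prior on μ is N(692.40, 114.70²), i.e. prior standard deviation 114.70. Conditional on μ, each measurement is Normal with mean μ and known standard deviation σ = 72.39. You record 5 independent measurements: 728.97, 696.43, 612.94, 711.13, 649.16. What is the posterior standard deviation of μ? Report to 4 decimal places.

31.1565

For Normal data with known variance σ², a Normal(μ₀, σ₀²) prior on μ is conjugate. Posterior precision = 1/σ₀² + n/σ²; posterior mean is the precision-weighted average of μ₀ and x̄.
σ₀² = 114.70² = 13156.09, σ² = 72.39² = 5240.3121; σ² + n·σ₀² = 5240.3121 + 5·13156.09 = 71020.7621.
Posterior precision = 1/σ₀² + n/σ² = 1/13156.09 + 5/5240.3121 = (σ² + n·σ₀²)/(σ₀²σ²) = 71020.7621/(13156.09·5240.3121); posterior variance σₙ² = σ₀²σ²/(σ² + n·σ₀²) = 13156.09·5240.3121/71020.7621 = 970.730468.
Posterior SD = √σₙ² = √(13156.09·5240.3121/71020.7621) = 31.1565.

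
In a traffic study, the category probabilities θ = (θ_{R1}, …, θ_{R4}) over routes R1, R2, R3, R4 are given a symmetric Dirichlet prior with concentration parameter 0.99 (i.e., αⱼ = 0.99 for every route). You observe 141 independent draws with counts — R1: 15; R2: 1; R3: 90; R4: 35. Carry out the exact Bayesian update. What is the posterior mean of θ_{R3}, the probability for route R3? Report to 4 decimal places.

The Dirichlet prior is conjugate to the Multinomial likelihood: each posterior αⱼ = prior αⱼ + observed count nⱼ.
Posterior concentration: (15.99, 1.99, 90.99, 35.99), total = 144.96.
E[θ_{R3}|data] = α_{R3}/Σα = 90.99/144.96 = 0.6277.

0.6277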